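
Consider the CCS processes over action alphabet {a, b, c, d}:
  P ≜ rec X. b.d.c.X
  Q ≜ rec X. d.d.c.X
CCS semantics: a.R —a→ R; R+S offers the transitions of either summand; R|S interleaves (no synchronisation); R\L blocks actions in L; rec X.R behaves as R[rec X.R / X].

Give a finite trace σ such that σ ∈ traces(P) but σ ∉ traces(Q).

Reachable graph of P (3 states):
  p0 = rec X. b.d.c.X ⊢ -b-> p1
  p1 = d.c.(rec X. b.d.c.X) ⊢ -d-> p2
  p2 = c.(rec X. b.d.c.X) ⊢ -c-> p0
Reachable graph of Q (3 states):
  q0 = rec X. d.d.c.X ⊢ -d-> q1
  q1 = d.c.(rec X. d.d.c.X) ⊢ -d-> q2
  q2 = c.(rec X. d.d.c.X) ⊢ -c-> q0
Run σ = ⟨b⟩ on P: start {p0}
  [1] b ⇒ {p1}
  — P admits the full trace.
Run σ = ⟨b⟩ on Q: start {q0}
  [1] b ⇒ ∅  — Q cannot continue

b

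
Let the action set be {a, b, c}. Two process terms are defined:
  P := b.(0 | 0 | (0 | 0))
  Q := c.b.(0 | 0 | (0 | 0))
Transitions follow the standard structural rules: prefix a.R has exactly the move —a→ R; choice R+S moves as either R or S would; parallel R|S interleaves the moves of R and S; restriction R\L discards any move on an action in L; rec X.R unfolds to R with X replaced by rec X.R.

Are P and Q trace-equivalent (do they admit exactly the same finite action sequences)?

Reachable graph of P (2 states):
  m0 = b.(0 | 0 | (0 | 0)) | ··b··> m1
  m1 = 0 | 0 | (0 | 0) | stopped
Reachable graph of Q (3 states):
  n0 = c.b.(0 | 0 | (0 | 0)) | ··c··> n1
  n1 = b.(0 | 0 | (0 | 0)) | ··b··> n2
  n2 = 0 | 0 | (0 | 0) | stopped
Executing b from P (initial set {m0}):
  step 1 (b): {m1}
  — P admits the full trace.
Executing b from Q (initial set {n0}):
  step 1 (b): no successor for Q

traces(P) ≠ traces(Q) — witness ⟨b⟩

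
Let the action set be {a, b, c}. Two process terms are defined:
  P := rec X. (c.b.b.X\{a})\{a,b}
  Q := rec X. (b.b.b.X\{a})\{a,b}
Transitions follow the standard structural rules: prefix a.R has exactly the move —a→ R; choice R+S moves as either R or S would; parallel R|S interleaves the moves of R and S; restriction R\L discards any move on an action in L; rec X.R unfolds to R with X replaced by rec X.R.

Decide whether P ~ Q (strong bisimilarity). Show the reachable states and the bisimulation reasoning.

LTS(P): 2 reachable states
  u0 = rec X. (c.b.b.X\{a})\{a,b} :: —c→ u1
  u1 = (b.b.(rec X. (c.b.b.X\{a})\{a,b})\{a})\{a,b} :: ·
LTS(Q): 1 reachable states
  v0 = rec X. (b.b.b.X\{a})\{a,b} :: ·
Coarsest stable partition (strong bisimilarity classes):
  B0 = {u0}
  B1 = {u1, v0}
u0 ∈ B0, v0 ∈ B1 → different blocks

not bisimilar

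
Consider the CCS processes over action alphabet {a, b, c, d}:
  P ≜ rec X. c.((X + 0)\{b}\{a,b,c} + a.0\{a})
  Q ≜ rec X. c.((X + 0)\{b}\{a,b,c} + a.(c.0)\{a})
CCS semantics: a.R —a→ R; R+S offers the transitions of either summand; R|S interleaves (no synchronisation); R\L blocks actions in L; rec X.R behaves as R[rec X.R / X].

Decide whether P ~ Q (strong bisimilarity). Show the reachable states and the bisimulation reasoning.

not bisimilar

P's transition system — 3 states:
  s0 = rec X. c.((X + 0)\{b}\{a,b,c} + a.0\{a}) :: --c--▸ s1
  s1 = ((rec X. c.((X + 0)\{b}\{a,b,c} + a.0\{a})) + 0)\{b}\{a,b,c} + a.0\{a} :: --a--▸ s2
  s2 = 0\{a} :: stopped
Q's transition system — 4 states:
  t0 = rec X. c.((X + 0)\{b}\{a,b,c} + a.(c.0)\{a}) :: --c--▸ t1
  t1 = ((rec X. c.((X + 0)\{b}\{a,b,c} + a.(c.0)\{a})) + 0)\{b}\{a,b,c} + a.(c.0)\{a} :: --a--▸ t2
  t2 = (c.0)\{a} :: --c--▸ t3
  t3 = 0\{a} :: stopped
Coarsest stable partition (strong bisimilarity classes):
  B0 = {s0}
  B1 = {s1}
  B2 = {s2, t3}
  B3 = {t0}
  B4 = {t1}
  B5 = {t2}
s0 ∈ B0, t0 ∈ B3 → different blocks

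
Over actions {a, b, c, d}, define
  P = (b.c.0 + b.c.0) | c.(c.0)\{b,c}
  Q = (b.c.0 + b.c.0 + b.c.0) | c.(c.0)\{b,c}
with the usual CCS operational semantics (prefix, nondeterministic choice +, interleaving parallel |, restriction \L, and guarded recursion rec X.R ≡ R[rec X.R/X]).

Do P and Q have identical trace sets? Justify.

Reachable graph of P (6 states):
  s0 = (b.c.0 + b.c.0) | c.(c.0)\{b,c} has moves --b--▸ s1, --c--▸ s2
  s1 = c.0 | c.(c.0)\{b,c} has moves --c--▸ s3, --c--▸ s4
  s2 = (b.c.0 + b.c.0) | (c.0)\{b,c} has moves --b--▸ s4
  s3 = 0 | c.(c.0)\{b,c} has moves --c--▸ s5
  s4 = c.0 | (c.0)\{b,c} has moves --c--▸ s5
  s5 = 0 | (c.0)\{b,c} has moves (no moves)
Reachable graph of Q (6 states):
  t0 = (b.c.0 + b.c.0 + b.c.0) | c.(c.0)\{b,c} has moves --b--▸ t1, --c--▸ t2
  t1 = c.0 | c.(c.0)\{b,c} has moves --c--▸ t3, --c--▸ t4
  t2 = (b.c.0 + b.c.0 + b.c.0) | (c.0)\{b,c} has moves --b--▸ t4
  t3 = 0 | c.(c.0)\{b,c} has moves --c--▸ t5
  t4 = c.0 | (c.0)\{b,c} has moves --c--▸ t5
  t5 = 0 | (c.0)\{b,c} has moves (no moves)
Coarsest stable partition (strong bisimilarity classes):
  B0 = {s0, t0}
  B1 = {s2, t2}
  B2 = {s3, s4, t3, t4}
  B3 = {s5, t5}
  B4 = {s1, t1}
s0 ∈ B0, t0 ∈ B0 → same block
Bisimilar ⇒ trace-equivalent.

YES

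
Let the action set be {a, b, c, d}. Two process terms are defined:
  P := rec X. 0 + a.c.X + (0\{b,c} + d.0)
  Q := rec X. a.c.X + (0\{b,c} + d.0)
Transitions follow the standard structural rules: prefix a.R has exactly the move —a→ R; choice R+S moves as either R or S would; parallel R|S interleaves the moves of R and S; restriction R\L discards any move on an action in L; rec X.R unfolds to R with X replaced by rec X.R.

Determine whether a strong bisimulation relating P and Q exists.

P's transition system — 3 states:
  m0 = rec X. 0 + a.c.X + (0\{b,c} + d.0) :: ··a··> m1, ··d··> m2
  m1 = c.(rec X. 0 + a.c.X + (0\{b,c} + d.0)) :: ··c··> m0
  m2 = 0 :: deadlocked
Q's transition system — 3 states:
  n0 = rec X. a.c.X + (0\{b,c} + d.0) :: ··a··> n1, ··d··> n2
  n1 = c.(rec X. a.c.X + (0\{b,c} + d.0)) :: ··c··> n0
  n2 = 0 :: deadlocked
Bisimilarity quotient blocks:
  B0 = {m0, n0}
  B1 = {m2, n2}
  B2 = {m1, n1}
m0 ∈ B0, n0 ∈ B0 → same block

bisimilar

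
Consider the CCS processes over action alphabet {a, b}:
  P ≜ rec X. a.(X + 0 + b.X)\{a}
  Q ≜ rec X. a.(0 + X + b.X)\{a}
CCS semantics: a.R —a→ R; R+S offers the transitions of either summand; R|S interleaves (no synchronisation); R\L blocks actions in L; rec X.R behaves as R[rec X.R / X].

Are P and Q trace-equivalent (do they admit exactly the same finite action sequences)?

trace-equivalent

LTS(P): 3 reachable states
  u0 = rec X. a.(X + 0 + b.X)\{a} has moves =a=> u1
  u1 = ((rec X. a.(X + 0 + b.X)\{a}) + 0 + b.(rec X. a.(X + 0 + b.X)\{a}))\{a} has moves =b=> u2
  u2 = (rec X. a.(X + 0 + b.X)\{a})\{a} has moves ·
LTS(Q): 3 reachable states
  v0 = rec X. a.(0 + X + b.X)\{a} has moves =a=> v1
  v1 = (0 + (rec X. a.(0 + X + b.X)\{a}) + b.(rec X. a.(0 + X + b.X)\{a}))\{a} has moves =b=> v2
  v2 = (rec X. a.(0 + X + b.X)\{a})\{a} has moves ·
Partition-refinement fixed point:
  B0 = {u0, v0}
  B1 = {u1, v1}
  B2 = {u2, v2}
u0 ∈ B0, v0 ∈ B0 → same block
Bisimilar ⇒ trace-equivalent.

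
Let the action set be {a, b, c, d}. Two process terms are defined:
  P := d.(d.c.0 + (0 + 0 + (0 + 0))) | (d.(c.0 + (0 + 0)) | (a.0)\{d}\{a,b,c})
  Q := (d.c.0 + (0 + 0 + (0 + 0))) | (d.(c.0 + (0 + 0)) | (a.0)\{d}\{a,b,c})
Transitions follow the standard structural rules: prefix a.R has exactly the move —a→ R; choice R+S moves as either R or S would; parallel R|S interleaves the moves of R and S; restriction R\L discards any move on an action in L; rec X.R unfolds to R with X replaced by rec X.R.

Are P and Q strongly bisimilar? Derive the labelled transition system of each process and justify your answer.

Reachable graph of P (12 states):
  s0 = d.(d.c.0 + (0 + 0 + (0 + 0))) | (d.(c.0 + (0 + 0)) | (a.0)\{d}\{a,b,c}) | --d--▸ s1, --d--▸ s2
  s1 = (d.c.0 + (0 + 0 + (0 + 0))) | (d.(c.0 + (0 + 0)) | (a.0)\{d}\{a,b,c}) | --d--▸ s3, --d--▸ s4
  s2 = d.(d.c.0 + (0 + 0 + (0 + 0))) | ((c.0 + (0 + 0)) | (a.0)\{d}\{a,b,c}) | --c--▸ s5, --d--▸ s3
  s3 = (d.c.0 + (0 + 0 + (0 + 0))) | ((c.0 + (0 + 0)) | (a.0)\{d}\{a,b,c}) | --c--▸ s6, --d--▸ s7
  s4 = c.0 | (d.(c.0 + (0 + 0)) | (a.0)\{d}\{a,b,c}) | --c--▸ s8, --d--▸ s7
  s5 = d.(d.c.0 + (0 + 0 + (0 + 0))) | (0 | (a.0)\{d}\{a,b,c}) | --d--▸ s6
  s6 = (d.c.0 + (0 + 0 + (0 + 0))) | (0 | (a.0)\{d}\{a,b,c}) | --d--▸ s9
  s7 = c.0 | ((c.0 + (0 + 0)) | (a.0)\{d}\{a,b,c}) | --c--▸ s10, --c--▸ s9
  s8 = 0 | (d.(c.0 + (0 + 0)) | (a.0)\{d}\{a,b,c}) | --d--▸ s10
  s9 = c.0 | (0 | (a.0)\{d}\{a,b,c}) | --c--▸ s11
  s10 = 0 | ((c.0 + (0 + 0)) | (a.0)\{d}\{a,b,c}) | --c--▸ s11
  s11 = 0 | (0 | (a.0)\{d}\{a,b,c}) | deadlocked
Reachable graph of Q (9 states):
  t0 = (d.c.0 + (0 + 0 + (0 + 0))) | (d.(c.0 + (0 + 0)) | (a.0)\{d}\{a,b,c}) | --d--▸ t1, --d--▸ t2
  t1 = (d.c.0 + (0 + 0 + (0 + 0))) | ((c.0 + (0 + 0)) | (a.0)\{d}\{a,b,c}) | --c--▸ t3, --d--▸ t4
  t2 = c.0 | (d.(c.0 + (0 + 0)) | (a.0)\{d}\{a,b,c}) | --c--▸ t5, --d--▸ t4
  t3 = (d.c.0 + (0 + 0 + (0 + 0))) | (0 | (a.0)\{d}\{a,b,c}) | --d--▸ t6
  t4 = c.0 | ((c.0 + (0 + 0)) | (a.0)\{d}\{a,b,c}) | --c--▸ t6, --c--▸ t7
  t5 = 0 | (d.(c.0 + (0 + 0)) | (a.0)\{d}\{a,b,c}) | --d--▸ t7
  t6 = c.0 | (0 | (a.0)\{d}\{a,b,c}) | --c--▸ t8
  t7 = 0 | ((c.0 + (0 + 0)) | (a.0)\{d}\{a,b,c}) | --c--▸ t8
  t8 = 0 | (0 | (a.0)\{d}\{a,b,c}) | deadlocked
Coarsest stable partition (strong bisimilarity classes):
  B0 = {s0}
  B1 = {s1, t0}
  B2 = {s3, s4, t1, t2}
  B3 = {s7, t4}
  B4 = {s10, s9, t6, t7}
  B5 = {s11, t8}
  B6 = {s6, s8, t3, t5}
  B7 = {s2}
  B8 = {s5}
s0 ∈ B0, t0 ∈ B1 → different blocks

NO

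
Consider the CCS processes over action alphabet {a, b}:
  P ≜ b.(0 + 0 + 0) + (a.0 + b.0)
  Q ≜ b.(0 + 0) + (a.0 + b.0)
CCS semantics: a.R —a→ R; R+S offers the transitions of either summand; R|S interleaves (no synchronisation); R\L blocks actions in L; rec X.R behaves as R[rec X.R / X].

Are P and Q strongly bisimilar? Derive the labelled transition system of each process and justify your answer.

bisimilar

P's transition system — 3 states:
  p0 = b.(0 + 0 + 0) + (a.0 + b.0) has moves ··a··> p1, ··b··> p1, ··b··> p2
  p1 = 0 has moves (no moves)
  p2 = 0 + 0 + 0 has moves (no moves)
Q's transition system — 3 states:
  q0 = b.(0 + 0) + (a.0 + b.0) has moves ··a··> q1, ··b··> q1, ··b··> q2
  q1 = 0 has moves (no moves)
  q2 = 0 + 0 has moves (no moves)
Partition-refinement fixed point:
  B0 = {p0, q0}
  B1 = {p1, p2, q1, q2}
p0 ∈ B0, q0 ∈ B0 → same block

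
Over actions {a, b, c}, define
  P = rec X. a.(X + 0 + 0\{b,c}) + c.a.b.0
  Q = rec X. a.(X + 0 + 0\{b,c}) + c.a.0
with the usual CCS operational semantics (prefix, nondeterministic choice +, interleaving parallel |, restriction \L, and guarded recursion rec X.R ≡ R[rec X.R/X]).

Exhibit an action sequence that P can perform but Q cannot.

cab

LTS(P): 5 reachable states
  u0 = rec X. a.(X + 0 + 0\{b,c}) + c.a.b.0 → —a→ u1, —c→ u2
  u1 = (rec X. a.(X + 0 + 0\{b,c}) + c.a.b.0) + 0 + 0\{b,c} → —a→ u1, —c→ u2
  u2 = a.b.0 → —a→ u3
  u3 = b.0 → —b→ u4
  u4 = 0 → (no moves)
LTS(Q): 4 reachable states
  v0 = rec X. a.(X + 0 + 0\{b,c}) + c.a.0 → —a→ v1, —c→ v2
  v1 = (rec X. a.(X + 0 + 0\{b,c}) + c.a.0) + 0 + 0\{b,c} → —a→ v1, —c→ v2
  v2 = a.0 → —a→ v3
  v3 = 0 → (no moves)
Executing cab from P (initial set {u0}):
  after c @ step 1: {u2}
  after a @ step 2: {u3}
  after b @ step 3: {u4}
  P completes σ.
Executing cab from Q (initial set {v0}):
  after c @ step 1: {v2}
  after a @ step 2: {v3}
  after b @ step 3: no successor for Q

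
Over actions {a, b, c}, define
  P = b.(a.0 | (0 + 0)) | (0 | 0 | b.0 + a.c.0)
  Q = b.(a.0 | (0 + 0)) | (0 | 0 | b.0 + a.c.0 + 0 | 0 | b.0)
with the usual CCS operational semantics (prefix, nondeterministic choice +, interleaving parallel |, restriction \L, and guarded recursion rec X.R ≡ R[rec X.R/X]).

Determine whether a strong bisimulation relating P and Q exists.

P's transition system — 12 states:
  u0 = b.(a.0 | (0 + 0)) | (0 | 0 | b.0 + a.c.0) :: —a→ u1, —b→ u2, —b→ u3
  u1 = b.(a.0 | (0 + 0)) | c.0 :: —b→ u4, —c→ u5
  u2 = a.0 | (0 + 0) | (0 | 0 | b.0 + a.c.0) :: —a→ u4, —a→ u6, —b→ u7
  u3 = b.(a.0 | (0 + 0)) | (0 | 0 | 0) :: —b→ u7
  u4 = a.0 | (0 + 0) | c.0 :: —a→ u8, —c→ u9
  u5 = b.(a.0 | (0 + 0)) | 0 :: —b→ u9
  u6 = 0 | (0 + 0) | (0 | 0 | b.0 + a.c.0) :: —a→ u8, —b→ u10
  u7 = a.0 | (0 + 0) | (0 | 0 | 0) :: —a→ u10
  u8 = 0 | (0 + 0) | c.0 :: —c→ u11
  u9 = a.0 | (0 + 0) | 0 :: —a→ u11
  u10 = 0 | (0 + 0) | (0 | 0 | 0) :: deadlocked
  u11 = 0 | (0 + 0) | 0 :: deadlocked
Q's transition system — 12 states:
  v0 = b.(a.0 | (0 + 0)) | (0 | 0 | b.0 + a.c.0 + 0 | 0 | b.0) :: —a→ v1, —b→ v2, —b→ v3
  v1 = b.(a.0 | (0 + 0)) | c.0 :: —b→ v4, —c→ v5
  v2 = a.0 | (0 + 0) | (0 | 0 | b.0 + a.c.0 + 0 | 0 | b.0) :: —a→ v4, —a→ v6, —b→ v7
  v3 = b.(a.0 | (0 + 0)) | (0 | 0 | 0) :: —b→ v7
  v4 = a.0 | (0 + 0) | c.0 :: —a→ v8, —c→ v9
  v5 = b.(a.0 | (0 + 0)) | 0 :: —b→ v9
  v6 = 0 | (0 + 0) | (0 | 0 | b.0 + a.c.0 + 0 | 0 | b.0) :: —a→ v8, —b→ v10
  v7 = a.0 | (0 + 0) | (0 | 0 | 0) :: —a→ v10
  v8 = 0 | (0 + 0) | c.0 :: —c→ v11
  v9 = a.0 | (0 + 0) | 0 :: —a→ v11
  v10 = 0 | (0 + 0) | (0 | 0 | 0) :: deadlocked
  v11 = 0 | (0 + 0) | 0 :: deadlocked
Bisimilarity quotient blocks:
  B0 = {u0, v0}
  B1 = {u3, u5, v3, v5}
  B2 = {u7, u9, v7, v9}
  B3 = {u10, u11, v10, v11}
  B4 = {u2, v2}
  B5 = {u6, v6}
  B6 = {u8, v8}
  B7 = {u4, v4}
  B8 = {u1, v1}
u0 ∈ B0, v0 ∈ B0 → same block

P ~ Q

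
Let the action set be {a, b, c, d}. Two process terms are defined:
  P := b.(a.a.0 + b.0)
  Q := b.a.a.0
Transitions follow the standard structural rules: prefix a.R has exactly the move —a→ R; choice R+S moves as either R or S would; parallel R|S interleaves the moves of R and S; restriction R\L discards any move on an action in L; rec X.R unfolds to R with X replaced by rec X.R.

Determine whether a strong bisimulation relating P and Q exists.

NO

LTS(P): 4 reachable states
  s0 = b.(a.a.0 + b.0) :: --b--▸ s1
  s1 = a.a.0 + b.0 :: --a--▸ s2, --b--▸ s3
  s2 = a.0 :: --a--▸ s3
  s3 = 0 :: (no moves)
LTS(Q): 4 reachable states
  t0 = b.a.a.0 :: --b--▸ t1
  t1 = a.a.0 :: --a--▸ t2
  t2 = a.0 :: --a--▸ t3
  t3 = 0 :: (no moves)
Bisimilarity quotient blocks:
  B0 = {s0}
  B1 = {s1}
  B2 = {s3, t3}
  B3 = {s2, t2}
  B4 = {t0}
  B5 = {t1}
s0 ∈ B0, t0 ∈ B4 → different blocks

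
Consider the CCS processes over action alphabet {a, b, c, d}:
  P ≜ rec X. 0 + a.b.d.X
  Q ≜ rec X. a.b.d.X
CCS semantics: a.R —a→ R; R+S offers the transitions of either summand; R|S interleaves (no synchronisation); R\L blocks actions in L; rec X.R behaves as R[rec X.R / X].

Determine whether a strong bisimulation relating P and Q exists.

Reachable graph of P (3 states):
  u0 = rec X. 0 + a.b.d.X | --a--▸ u1
  u1 = b.d.(rec X. 0 + a.b.d.X) | --b--▸ u2
  u2 = d.(rec X. 0 + a.b.d.X) | --d--▸ u0
Reachable graph of Q (3 states):
  v0 = rec X. a.b.d.X | --a--▸ v1
  v1 = b.d.(rec X. a.b.d.X) | --b--▸ v2
  v2 = d.(rec X. a.b.d.X) | --d--▸ v0
Partition-refinement fixed point:
  B0 = {u0, v0}
  B1 = {u1, v1}
  B2 = {u2, v2}
u0 ∈ B0, v0 ∈ B0 → same block

bisimilar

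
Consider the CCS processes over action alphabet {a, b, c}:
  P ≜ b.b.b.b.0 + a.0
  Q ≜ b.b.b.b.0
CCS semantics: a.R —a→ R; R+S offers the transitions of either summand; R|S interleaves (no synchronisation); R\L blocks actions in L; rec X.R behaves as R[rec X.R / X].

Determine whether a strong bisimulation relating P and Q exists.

LTS(P): 5 reachable states
  u0 = b.b.b.b.0 + a.0 | —a→ u1, —b→ u2
  u1 = 0 | stopped
  u2 = b.b.b.0 | —b→ u3
  u3 = b.b.0 | —b→ u4
  u4 = b.0 | —b→ u1
LTS(Q): 5 reachable states
  v0 = b.b.b.b.0 | —b→ v1
  v1 = b.b.b.0 | —b→ v2
  v2 = b.b.0 | —b→ v3
  v3 = b.0 | —b→ v4
  v4 = 0 | stopped
Coarsest stable partition (strong bisimilarity classes):
  B0 = {u0}
  B1 = {u1, v4}
  B2 = {u2, v1}
  B3 = {u3, v2}
  B4 = {u4, v3}
  B5 = {v0}
u0 ∈ B0, v0 ∈ B5 → different blocks

NO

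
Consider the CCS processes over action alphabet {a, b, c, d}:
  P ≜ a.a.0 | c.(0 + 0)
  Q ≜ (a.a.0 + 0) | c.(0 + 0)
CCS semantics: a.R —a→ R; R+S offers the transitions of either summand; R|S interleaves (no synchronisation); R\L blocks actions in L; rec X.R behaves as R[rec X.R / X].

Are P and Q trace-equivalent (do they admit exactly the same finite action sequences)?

traces(P) = traces(Q)

P's transition system — 6 states:
  u0 = a.a.0 | c.(0 + 0) has moves --a--▸ u1, --c--▸ u2
  u1 = a.0 | c.(0 + 0) has moves --a--▸ u3, --c--▸ u4
  u2 = a.a.0 | (0 + 0) has moves --a--▸ u4
  u3 = 0 | c.(0 + 0) has moves --c--▸ u5
  u4 = a.0 | (0 + 0) has moves --a--▸ u5
  u5 = 0 | (0 + 0) has moves ·
Q's transition system — 6 states:
  v0 = (a.a.0 + 0) | c.(0 + 0) has moves --a--▸ v1, --c--▸ v2
  v1 = a.0 | c.(0 + 0) has moves --a--▸ v3, --c--▸ v4
  v2 = (a.a.0 + 0) | (0 + 0) has moves --a--▸ v4
  v3 = 0 | c.(0 + 0) has moves --c--▸ v5
  v4 = a.0 | (0 + 0) has moves --a--▸ v5
  v5 = 0 | (0 + 0) has moves ·
Partition-refinement fixed point:
  B0 = {u0, v0}
  B1 = {u2, v2}
  B2 = {u4, v4}
  B3 = {u5, v5}
  B4 = {u1, v1}
  B5 = {u3, v3}
u0 ∈ B0, v0 ∈ B0 → same block
Bisimilar ⇒ trace-equivalent.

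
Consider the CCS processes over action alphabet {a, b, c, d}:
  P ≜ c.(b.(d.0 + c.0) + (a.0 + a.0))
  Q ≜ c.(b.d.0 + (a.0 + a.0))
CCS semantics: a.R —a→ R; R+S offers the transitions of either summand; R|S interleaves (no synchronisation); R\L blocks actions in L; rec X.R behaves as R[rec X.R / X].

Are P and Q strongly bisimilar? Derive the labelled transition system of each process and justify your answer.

NO

LTS(P): 4 reachable states
  p0 = c.(b.(d.0 + c.0) + (a.0 + a.0)) ⊢ =c=> p1
  p1 = b.(d.0 + c.0) + (a.0 + a.0) ⊢ =a=> p2, =b=> p3
  p2 = 0 ⊢ deadlocked
  p3 = d.0 + c.0 ⊢ =c=> p2, =d=> p2
LTS(Q): 4 reachable states
  q0 = c.(b.d.0 + (a.0 + a.0)) ⊢ =c=> q1
  q1 = b.d.0 + (a.0 + a.0) ⊢ =a=> q2, =b=> q3
  q2 = 0 ⊢ deadlocked
  q3 = d.0 ⊢ =d=> q2
Partition-refinement fixed point:
  B0 = {p0}
  B1 = {p1}
  B2 = {p2, q2}
  B3 = {p3}
  B4 = {q0}
  B5 = {q1}
  B6 = {q3}
p0 ∈ B0, q0 ∈ B4 → different blocks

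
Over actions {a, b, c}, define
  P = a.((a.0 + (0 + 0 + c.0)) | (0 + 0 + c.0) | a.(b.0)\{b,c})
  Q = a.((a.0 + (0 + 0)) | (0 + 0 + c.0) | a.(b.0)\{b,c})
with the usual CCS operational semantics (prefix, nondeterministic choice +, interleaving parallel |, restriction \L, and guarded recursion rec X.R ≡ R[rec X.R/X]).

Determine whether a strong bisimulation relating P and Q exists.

P ≁ Q

Reachable graph of P (9 states):
  u0 = a.((a.0 + (0 + 0 + c.0)) | (0 + 0 + c.0) | a.(b.0)\{b,c}) has moves —a→ u1
  u1 = (a.0 + (0 + 0 + c.0)) | (0 + 0 + c.0) | a.(b.0)\{b,c} has moves —a→ u2, —a→ u3, —c→ u3, —c→ u4
  u2 = (a.0 + (0 + 0 + c.0)) | (0 + 0 + c.0) | (b.0)\{b,c} has moves —a→ u5, —c→ u5, —c→ u6
  u3 = 0 | (0 + 0 + c.0) | a.(b.0)\{b,c} has moves —a→ u5, —c→ u7
  u4 = (a.0 + (0 + 0 + c.0)) | 0 | a.(b.0)\{b,c} has moves —a→ u6, —a→ u7, —c→ u7
  u5 = 0 | (0 + 0 + c.0) | (b.0)\{b,c} has moves —c→ u8
  u6 = (a.0 + (0 + 0 + c.0)) | 0 | (b.0)\{b,c} has moves —a→ u8, —c→ u8
  u7 = 0 | 0 | a.(b.0)\{b,c} has moves —a→ u8
  u8 = 0 | 0 | (b.0)\{b,c} has moves (no moves)
Reachable graph of Q (9 states):
  v0 = a.((a.0 + (0 + 0)) | (0 + 0 + c.0) | a.(b.0)\{b,c}) has moves —a→ v1
  v1 = (a.0 + (0 + 0)) | (0 + 0 + c.0) | a.(b.0)\{b,c} has moves —a→ v2, —a→ v3, —c→ v4
  v2 = (a.0 + (0 + 0)) | (0 + 0 + c.0) | (b.0)\{b,c} has moves —a→ v5, —c→ v6
  v3 = 0 | (0 + 0 + c.0) | a.(b.0)\{b,c} has moves —a→ v5, —c→ v7
  v4 = (a.0 + (0 + 0)) | 0 | a.(b.0)\{b,c} has moves —a→ v6, —a→ v7
  v5 = 0 | (0 + 0 + c.0) | (b.0)\{b,c} has moves —c→ v8
  v6 = (a.0 + (0 + 0)) | 0 | (b.0)\{b,c} has moves —a→ v8
  v7 = 0 | 0 | a.(b.0)\{b,c} has moves —a→ v8
  v8 = 0 | 0 | (b.0)\{b,c} has moves (no moves)
Coarsest stable partition (strong bisimilarity classes):
  B0 = {u0}
  B1 = {u1}
  B2 = {u4}
  B3 = {u7, v6, v7}
  B4 = {u8, v8}
  B5 = {u6}
  B6 = {u2}
  B7 = {u5, v5}
  B8 = {u3, v2, v3}
  B9 = {v0}
  B10 = {v1}
  B11 = {v4}
u0 ∈ B0, v0 ∈ B9 → different blocks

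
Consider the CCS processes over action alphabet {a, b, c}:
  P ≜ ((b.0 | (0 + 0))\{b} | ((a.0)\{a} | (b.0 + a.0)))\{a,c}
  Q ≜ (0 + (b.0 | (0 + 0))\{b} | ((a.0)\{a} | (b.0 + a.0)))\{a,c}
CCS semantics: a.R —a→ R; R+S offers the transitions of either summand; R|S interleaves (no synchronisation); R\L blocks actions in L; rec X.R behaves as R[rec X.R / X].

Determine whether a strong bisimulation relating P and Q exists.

Reachable graph of P (2 states):
  u0 = ((b.0 | (0 + 0))\{b} | ((a.0)\{a} | (b.0 + a.0)))\{a,c} has moves ··b··> u1
  u1 = ((b.0 | (0 + 0))\{b} | ((a.0)\{a} | 0))\{a,c} has moves ·
Reachable graph of Q (2 states):
  v0 = (0 + (b.0 | (0 + 0))\{b} | ((a.0)\{a} | (b.0 + a.0)))\{a,c} has moves ··b··> v1
  v1 = ((b.0 | (0 + 0))\{b} | ((a.0)\{a} | 0))\{a,c} has moves ·
Coarsest stable partition (strong bisimilarity classes):
  B0 = {u0, v0}
  B1 = {u1, v1}
u0 ∈ B0, v0 ∈ B0 → same block

P ~ Q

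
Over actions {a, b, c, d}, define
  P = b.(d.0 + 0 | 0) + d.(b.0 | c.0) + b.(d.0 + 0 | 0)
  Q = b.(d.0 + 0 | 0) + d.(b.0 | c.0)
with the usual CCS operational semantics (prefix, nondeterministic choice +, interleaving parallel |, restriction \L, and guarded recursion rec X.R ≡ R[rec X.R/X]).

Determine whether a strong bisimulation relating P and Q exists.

YES

P's transition system — 7 states:
  m0 = b.(d.0 + 0 | 0) + d.(b.0 | c.0) + b.(d.0 + 0 | 0) → =b=> m1, =d=> m2
  m1 = d.0 + 0 | 0 → =d=> m3
  m2 = b.0 | c.0 → =b=> m4, =c=> m5
  m3 = 0 → ·
  m4 = 0 | c.0 → =c=> m6
  m5 = b.0 | 0 → =b=> m6
  m6 = 0 | 0 → ·
Q's transition system — 7 states:
  n0 = b.(d.0 + 0 | 0) + d.(b.0 | c.0) → =b=> n1, =d=> n2
  n1 = d.0 + 0 | 0 → =d=> n3
  n2 = b.0 | c.0 → =b=> n4, =c=> n5
  n3 = 0 → ·
  n4 = 0 | c.0 → =c=> n6
  n5 = b.0 | 0 → =b=> n6
  n6 = 0 | 0 → ·
Coarsest stable partition (strong bisimilarity classes):
  B0 = {m0, n0}
  B1 = {m1, n1}
  B2 = {m3, m6, n3, n6}
  B3 = {m2, n2}
  B4 = {m4, n4}
  B5 = {m5, n5}
m0 ∈ B0, n0 ∈ B0 → same block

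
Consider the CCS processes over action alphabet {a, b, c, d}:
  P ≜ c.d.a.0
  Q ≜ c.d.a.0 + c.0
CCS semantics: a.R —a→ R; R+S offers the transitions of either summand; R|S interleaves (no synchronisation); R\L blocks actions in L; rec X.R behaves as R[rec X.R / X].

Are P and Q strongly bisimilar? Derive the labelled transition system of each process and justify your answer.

LTS(P): 4 reachable states
  m0 = c.d.a.0 has moves ··c··> m1
  m1 = d.a.0 has moves ··d··> m2
  m2 = a.0 has moves ··a··> m3
  m3 = 0 has moves (no moves)
LTS(Q): 4 reachable states
  n0 = c.d.a.0 + c.0 has moves ··c··> n1, ··c··> n2
  n1 = 0 has moves (no moves)
  n2 = d.a.0 has moves ··d··> n3
  n3 = a.0 has moves ··a··> n1
Coarsest stable partition (strong bisimilarity classes):
  B0 = {m0}
  B1 = {m1, n2}
  B2 = {m2, n3}
  B3 = {m3, n1}
  B4 = {n0}
m0 ∈ B0, n0 ∈ B4 → different blocks

NO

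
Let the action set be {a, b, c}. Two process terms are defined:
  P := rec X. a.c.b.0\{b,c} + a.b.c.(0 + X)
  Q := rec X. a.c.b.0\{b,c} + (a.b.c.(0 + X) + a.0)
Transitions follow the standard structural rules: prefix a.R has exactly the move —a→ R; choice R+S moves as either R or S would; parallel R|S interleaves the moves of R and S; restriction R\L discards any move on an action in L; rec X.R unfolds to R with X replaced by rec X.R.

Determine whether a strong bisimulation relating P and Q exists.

NO

Reachable graph of P (7 states):
  p0 = rec X. a.c.b.0\{b,c} + a.b.c.(0 + X) has moves -a-> p1, -a-> p2
  p1 = b.c.(0 + (rec X. a.c.b.0\{b,c} + a.b.c.(0 + X))) has moves -b-> p3
  p2 = c.b.0\{b,c} has moves -c-> p4
  p3 = c.(0 + (rec X. a.c.b.0\{b,c} + a.b.c.(0 + X))) has moves -c-> p5
  p4 = b.0\{b,c} has moves -b-> p6
  p5 = 0 + (rec X. a.c.b.0\{b,c} + a.b.c.(0 + X)) has moves -a-> p1, -a-> p2
  p6 = 0\{b,c} has moves ·
Reachable graph of Q (8 states):
  q0 = rec X. a.c.b.0\{b,c} + (a.b.c.(0 + X) + a.0) has moves -a-> q1, -a-> q2, -a-> q3
  q1 = 0 has moves ·
  q2 = b.c.(0 + (rec X. a.c.b.0\{b,c} + (a.b.c.(0 + X) + a.0))) has moves -b-> q4
  q3 = c.b.0\{b,c} has moves -c-> q5
  q4 = c.(0 + (rec X. a.c.b.0\{b,c} + (a.b.c.(0 + X) + a.0))) has moves -c-> q6
  q5 = b.0\{b,c} has moves -b-> q7
  q6 = 0 + (rec X. a.c.b.0\{b,c} + (a.b.c.(0 + X) + a.0)) has moves -a-> q1, -a-> q2, -a-> q3
  q7 = 0\{b,c} has moves ·
Coarsest stable partition (strong bisimilarity classes):
  B0 = {p0, p5}
  B1 = {p1}
  B2 = {p3}
  B3 = {p2, q3}
  B4 = {p4, q5}
  B5 = {p6, q1, q7}
  B6 = {q0, q6}
  B7 = {q2}
  B8 = {q4}
p0 ∈ B0, q0 ∈ B6 → different blocks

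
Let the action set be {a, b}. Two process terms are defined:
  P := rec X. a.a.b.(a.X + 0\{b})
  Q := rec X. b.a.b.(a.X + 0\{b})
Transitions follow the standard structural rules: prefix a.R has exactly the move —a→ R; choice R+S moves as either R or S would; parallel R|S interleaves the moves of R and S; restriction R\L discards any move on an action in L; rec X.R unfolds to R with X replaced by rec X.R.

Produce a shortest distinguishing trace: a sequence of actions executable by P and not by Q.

Reachable graph of P (4 states):
  m0 = rec X. a.a.b.(a.X + 0\{b}) | ··a··> m1
  m1 = a.b.(a.(rec X. a.a.b.(a.X + 0\{b})) + 0\{b}) | ··a··> m2
  m2 = b.(a.(rec X. a.a.b.(a.X + 0\{b})) + 0\{b}) | ··b··> m3
  m3 = a.(rec X. a.a.b.(a.X + 0\{b})) + 0\{b} | ··a··> m0
Reachable graph of Q (4 states):
  n0 = rec X. b.a.b.(a.X + 0\{b}) | ··b··> n1
  n1 = a.b.(a.(rec X. b.a.b.(a.X + 0\{b})) + 0\{b}) | ··a··> n2
  n2 = b.(a.(rec X. b.a.b.(a.X + 0\{b})) + 0\{b}) | ··b··> n3
  n3 = a.(rec X. b.a.b.(a.X + 0\{b})) + 0\{b} | ··a··> n0
Trace ⟨a⟩ through P, begin at {m0}:
  step 1 (a): {m1}
  ✓ P
Trace ⟨a⟩ through Q, begin at {n0}:
  step 1 (a): ∅ (Q stuck)

a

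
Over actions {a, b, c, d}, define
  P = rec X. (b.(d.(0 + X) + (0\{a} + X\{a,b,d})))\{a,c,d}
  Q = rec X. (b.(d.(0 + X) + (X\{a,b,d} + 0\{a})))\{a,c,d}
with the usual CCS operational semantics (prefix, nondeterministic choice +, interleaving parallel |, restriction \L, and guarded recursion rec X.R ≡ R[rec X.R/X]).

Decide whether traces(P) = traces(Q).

YES

P's transition system — 2 states:
  p0 = rec X. (b.(d.(0 + X) + (0\{a} + X\{a,b,d})))\{a,c,d} has moves =b=> p1
  p1 = (d.(0 + (rec X. (b.(d.(0 + X) + (0\{a} + X\{a,b,d})))\{a,c,d})) + (0\{a} + (rec X. (b.(d.(0 + X) + (0\{a} + X\{a,b,d})))\{a,c,d})\{a,b,d}))\{a,c,d} has moves stopped
Q's transition system — 2 states:
  q0 = rec X. (b.(d.(0 + X) + (X\{a,b,d} + 0\{a})))\{a,c,d} has moves =b=> q1
  q1 = (d.(0 + (rec X. (b.(d.(0 + X) + (X\{a,b,d} + 0\{a})))\{a,c,d})) + ((rec X. (b.(d.(0 + X) + (X\{a,b,d} + 0\{a})))\{a,c,d})\{a,b,d} + 0\{a}))\{a,c,d} has moves stopped
Partition-refinement fixed point:
  B0 = {p0, q0}
  B1 = {p1, q1}
p0 ∈ B0, q0 ∈ B0 → same block
Bisimilar ⇒ trace-equivalent.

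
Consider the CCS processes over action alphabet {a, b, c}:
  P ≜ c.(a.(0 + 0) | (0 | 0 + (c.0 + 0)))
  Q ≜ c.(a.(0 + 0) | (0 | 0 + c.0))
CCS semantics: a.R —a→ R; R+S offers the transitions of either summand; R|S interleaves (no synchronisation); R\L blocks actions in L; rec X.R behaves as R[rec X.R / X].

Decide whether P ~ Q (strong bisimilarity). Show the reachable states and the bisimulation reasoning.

P ~ Q

P's transition system — 5 states:
  u0 = c.(a.(0 + 0) | (0 | 0 + (c.0 + 0))) ⊢ --c--▸ u1
  u1 = a.(0 + 0) | (0 | 0 + (c.0 + 0)) ⊢ --a--▸ u2, --c--▸ u3
  u2 = (0 + 0) | (0 | 0 + (c.0 + 0)) ⊢ --c--▸ u4
  u3 = a.(0 + 0) | 0 ⊢ --a--▸ u4
  u4 = (0 + 0) | 0 ⊢ ·
Q's transition system — 5 states:
  v0 = c.(a.(0 + 0) | (0 | 0 + c.0)) ⊢ --c--▸ v1
  v1 = a.(0 + 0) | (0 | 0 + c.0) ⊢ --a--▸ v2, --c--▸ v3
  v2 = (0 + 0) | (0 | 0 + c.0) ⊢ --c--▸ v4
  v3 = a.(0 + 0) | 0 ⊢ --a--▸ v4
  v4 = (0 + 0) | 0 ⊢ ·
Partition-refinement fixed point:
  B0 = {u0, v0}
  B1 = {u1, v1}
  B2 = {u3, v3}
  B3 = {u4, v4}
  B4 = {u2, v2}
u0 ∈ B0, v0 ∈ B0 → same block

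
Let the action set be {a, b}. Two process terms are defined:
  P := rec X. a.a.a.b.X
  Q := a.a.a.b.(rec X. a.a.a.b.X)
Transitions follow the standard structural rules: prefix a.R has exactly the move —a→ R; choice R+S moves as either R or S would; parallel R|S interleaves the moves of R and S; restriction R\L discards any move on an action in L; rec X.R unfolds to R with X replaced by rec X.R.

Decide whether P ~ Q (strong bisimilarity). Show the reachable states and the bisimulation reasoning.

Reachable graph of P (4 states):
  p0 = rec X. a.a.a.b.X :: —a→ p1
  p1 = a.a.b.(rec X. a.a.a.b.X) :: —a→ p2
  p2 = a.b.(rec X. a.a.a.b.X) :: —a→ p3
  p3 = b.(rec X. a.a.a.b.X) :: —b→ p0
Reachable graph of Q (5 states):
  q0 = a.a.a.b.(rec X. a.a.a.b.X) :: —a→ q1
  q1 = a.a.b.(rec X. a.a.a.b.X) :: —a→ q2
  q2 = a.b.(rec X. a.a.a.b.X) :: —a→ q3
  q3 = b.(rec X. a.a.a.b.X) :: —b→ q4
  q4 = rec X. a.a.a.b.X :: —a→ q1
Partition-refinement fixed point:
  B0 = {p0, q0, q4}
  B1 = {p1, q1}
  B2 = {p2, q2}
  B3 = {p3, q3}
p0 ∈ B0, q0 ∈ B0 → same block

P ~ Q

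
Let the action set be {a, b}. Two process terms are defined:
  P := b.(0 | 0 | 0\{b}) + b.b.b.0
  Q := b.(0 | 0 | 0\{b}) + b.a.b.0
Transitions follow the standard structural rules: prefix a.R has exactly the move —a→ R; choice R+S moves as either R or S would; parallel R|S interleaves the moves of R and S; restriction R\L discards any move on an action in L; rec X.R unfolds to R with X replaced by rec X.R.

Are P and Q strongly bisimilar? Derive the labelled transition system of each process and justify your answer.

P's transition system — 5 states:
  m0 = b.(0 | 0 | 0\{b}) + b.b.b.0 | -b-> m1, -b-> m2
  m1 = 0 | 0 | 0\{b} | stopped
  m2 = b.b.0 | -b-> m3
  m3 = b.0 | -b-> m4
  m4 = 0 | stopped
Q's transition system — 5 states:
  n0 = b.(0 | 0 | 0\{b}) + b.a.b.0 | -b-> n1, -b-> n2
  n1 = 0 | 0 | 0\{b} | stopped
  n2 = a.b.0 | -a-> n3
  n3 = b.0 | -b-> n4
  n4 = 0 | stopped
Partition-refinement fixed point:
  B0 = {m0}
  B1 = {m2}
  B2 = {m3, n3}
  B3 = {m1, m4, n1, n4}
  B4 = {n0}
  B5 = {n2}
m0 ∈ B0, n0 ∈ B4 → different blocks

not bisimilar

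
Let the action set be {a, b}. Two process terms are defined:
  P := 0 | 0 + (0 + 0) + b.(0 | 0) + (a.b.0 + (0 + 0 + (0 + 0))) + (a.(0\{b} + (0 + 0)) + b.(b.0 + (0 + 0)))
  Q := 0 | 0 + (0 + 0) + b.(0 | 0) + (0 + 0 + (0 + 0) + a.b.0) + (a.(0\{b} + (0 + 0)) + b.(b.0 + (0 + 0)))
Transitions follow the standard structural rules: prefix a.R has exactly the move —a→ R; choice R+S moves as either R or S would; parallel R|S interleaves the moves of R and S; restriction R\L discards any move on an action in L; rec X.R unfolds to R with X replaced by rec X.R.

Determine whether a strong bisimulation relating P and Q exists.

P ~ Q

Reachable graph of P (6 states):
  p0 = 0 | 0 + (0 + 0) + b.(0 | 0) + (a.b.0 + (0 + 0 + (0 + 0))) + (a.(0\{b} + (0 + 0)) + b.(b.0 + (0 + 0))) ⊢ ··a··> p1, ··a··> p2, ··b··> p3, ··b··> p4
  p1 = 0\{b} + (0 + 0) ⊢ stopped
  p2 = b.0 ⊢ ··b··> p5
  p3 = 0 | 0 ⊢ stopped
  p4 = b.0 + (0 + 0) ⊢ ··b··> p5
  p5 = 0 ⊢ stopped
Reachable graph of Q (6 states):
  q0 = 0 | 0 + (0 + 0) + b.(0 | 0) + (0 + 0 + (0 + 0) + a.b.0) + (a.(0\{b} + (0 + 0)) + b.(b.0 + (0 + 0))) ⊢ ··a··> q1, ··a··> q2, ··b··> q3, ··b··> q4
  q1 = 0\{b} + (0 + 0) ⊢ stopped
  q2 = b.0 ⊢ ··b··> q5
  q3 = 0 | 0 ⊢ stopped
  q4 = b.0 + (0 + 0) ⊢ ··b··> q5
  q5 = 0 ⊢ stopped
Bisimilarity quotient blocks:
  B0 = {p0, q0}
  B1 = {p1, p3, p5, q1, q3, q5}
  B2 = {p2, p4, q2, q4}
p0 ∈ B0, q0 ∈ B0 → same block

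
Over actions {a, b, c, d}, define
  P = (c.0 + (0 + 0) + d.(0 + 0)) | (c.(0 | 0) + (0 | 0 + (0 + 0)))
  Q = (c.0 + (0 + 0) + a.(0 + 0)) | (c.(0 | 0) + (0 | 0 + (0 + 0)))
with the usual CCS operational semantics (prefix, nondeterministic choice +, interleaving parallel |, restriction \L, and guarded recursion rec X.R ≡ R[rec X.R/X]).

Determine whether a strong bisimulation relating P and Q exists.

P's transition system — 6 states:
  u0 = (c.0 + (0 + 0) + d.(0 + 0)) | (c.(0 | 0) + (0 | 0 + (0 + 0))) has moves --c--▸ u1, --c--▸ u2, --d--▸ u3
  u1 = (c.0 + (0 + 0) + d.(0 + 0)) | (0 | 0) has moves --c--▸ u4, --d--▸ u5
  u2 = 0 | (c.(0 | 0) + (0 | 0 + (0 + 0))) has moves --c--▸ u4
  u3 = (0 + 0) | (c.(0 | 0) + (0 | 0 + (0 + 0))) has moves --c--▸ u5
  u4 = 0 | (0 | 0) has moves ·
  u5 = (0 + 0) | (0 | 0) has moves ·
Q's transition system — 6 states:
  v0 = (c.0 + (0 + 0) + a.(0 + 0)) | (c.(0 | 0) + (0 | 0 + (0 + 0))) has moves --a--▸ v1, --c--▸ v2, --c--▸ v3
  v1 = (0 + 0) | (c.(0 | 0) + (0 | 0 + (0 + 0))) has moves --c--▸ v4
  v2 = (c.0 + (0 + 0) + a.(0 + 0)) | (0 | 0) has moves --a--▸ v4, --c--▸ v5
  v3 = 0 | (c.(0 | 0) + (0 | 0 + (0 + 0))) has moves --c--▸ v5
  v4 = (0 + 0) | (0 | 0) has moves ·
  v5 = 0 | (0 | 0) has moves ·
Bisimilarity quotient blocks:
  B0 = {u0}
  B1 = {u2, u3, v1, v3}
  B2 = {u4, u5, v4, v5}
  B3 = {u1}
  B4 = {v0}
  B5 = {v2}
u0 ∈ B0, v0 ∈ B4 → different blocks

not bisimilar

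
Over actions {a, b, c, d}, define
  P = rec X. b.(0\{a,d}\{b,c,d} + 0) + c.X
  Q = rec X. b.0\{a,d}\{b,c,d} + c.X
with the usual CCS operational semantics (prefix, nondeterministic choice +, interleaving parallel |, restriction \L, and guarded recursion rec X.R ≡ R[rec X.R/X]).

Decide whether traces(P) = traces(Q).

LTS(P): 2 reachable states
  u0 = rec X. b.(0\{a,d}\{b,c,d} + 0) + c.X ⊢ —b→ u1, —c→ u0
  u1 = 0\{a,d}\{b,c,d} + 0 ⊢ ∅
LTS(Q): 2 reachable states
  v0 = rec X. b.0\{a,d}\{b,c,d} + c.X ⊢ —b→ v1, —c→ v0
  v1 = 0\{a,d}\{b,c,d} ⊢ ∅
Bisimilarity quotient blocks:
  B0 = {u0, v0}
  B1 = {u1, v1}
u0 ∈ B0, v0 ∈ B0 → same block
Bisimilar ⇒ trace-equivalent.

trace-equivalent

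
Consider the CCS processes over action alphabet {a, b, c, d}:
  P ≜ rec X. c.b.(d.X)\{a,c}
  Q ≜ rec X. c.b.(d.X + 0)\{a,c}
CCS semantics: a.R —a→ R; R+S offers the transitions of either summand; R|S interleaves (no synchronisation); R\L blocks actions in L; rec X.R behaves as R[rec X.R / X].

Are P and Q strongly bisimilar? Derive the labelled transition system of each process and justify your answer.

LTS(P): 4 reachable states
  s0 = rec X. c.b.(d.X)\{a,c} → -c-> s1
  s1 = b.(d.(rec X. c.b.(d.X)\{a,c}))\{a,c} → -b-> s2
  s2 = (d.(rec X. c.b.(d.X)\{a,c}))\{a,c} → -d-> s3
  s3 = (rec X. c.b.(d.X)\{a,c})\{a,c} → ·
LTS(Q): 4 reachable states
  t0 = rec X. c.b.(d.X + 0)\{a,c} → -c-> t1
  t1 = b.(d.(rec X. c.b.(d.X + 0)\{a,c}) + 0)\{a,c} → -b-> t2
  t2 = (d.(rec X. c.b.(d.X + 0)\{a,c}) + 0)\{a,c} → -d-> t3
  t3 = (rec X. c.b.(d.X + 0)\{a,c})\{a,c} → ·
Partition-refinement fixed point:
  B0 = {s0, t0}
  B1 = {s1, t1}
  B2 = {s2, t2}
  B3 = {s3, t3}
s0 ∈ B0, t0 ∈ B0 → same block

YES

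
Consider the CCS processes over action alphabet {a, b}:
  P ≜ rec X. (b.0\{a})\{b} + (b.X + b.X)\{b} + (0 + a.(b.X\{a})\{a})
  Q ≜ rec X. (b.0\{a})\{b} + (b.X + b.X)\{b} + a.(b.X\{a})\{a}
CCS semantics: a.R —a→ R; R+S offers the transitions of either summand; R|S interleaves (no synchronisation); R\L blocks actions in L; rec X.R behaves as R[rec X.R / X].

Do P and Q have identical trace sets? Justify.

YES

P's transition system — 3 states:
  s0 = rec X. (b.0\{a})\{b} + (b.X + b.X)\{b} + (0 + a.(b.X\{a})\{a}) :: --a--▸ s1
  s1 = (b.(rec X. (b.0\{a})\{b} + (b.X + b.X)\{b} + (0 + a.(b.X\{a})\{a}))\{a})\{a} :: --b--▸ s2
  s2 = (rec X. (b.0\{a})\{b} + (b.X + b.X)\{b} + (0 + a.(b.X\{a})\{a}))\{a}\{a} :: deadlocked
Q's transition system — 3 states:
  t0 = rec X. (b.0\{a})\{b} + (b.X + b.X)\{b} + a.(b.X\{a})\{a} :: --a--▸ t1
  t1 = (b.(rec X. (b.0\{a})\{b} + (b.X + b.X)\{b} + a.(b.X\{a})\{a})\{a})\{a} :: --b--▸ t2
  t2 = (rec X. (b.0\{a})\{b} + (b.X + b.X)\{b} + a.(b.X\{a})\{a})\{a}\{a} :: deadlocked
Partition-refinement fixed point:
  B0 = {s0, t0}
  B1 = {s1, t1}
  B2 = {s2, t2}
s0 ∈ B0, t0 ∈ B0 → same block
Bisimilar ⇒ trace-equivalent.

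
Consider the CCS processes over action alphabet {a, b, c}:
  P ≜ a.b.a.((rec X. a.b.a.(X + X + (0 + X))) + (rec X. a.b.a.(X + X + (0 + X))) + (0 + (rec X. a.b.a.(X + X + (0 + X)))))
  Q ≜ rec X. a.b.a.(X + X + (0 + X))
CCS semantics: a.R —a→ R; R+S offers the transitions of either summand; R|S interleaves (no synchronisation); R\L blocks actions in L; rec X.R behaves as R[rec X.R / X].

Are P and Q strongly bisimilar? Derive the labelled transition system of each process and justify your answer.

P ~ Q

P's transition system — 4 states:
  p0 = a.b.a.((rec X. a.b.a.(X + X + (0 + X))) + (rec X. a.b.a.(X + X + (0 + X))) + (0 + (rec X. a.b.a.(X + X + (0 + X))))) has moves -a-> p1
  p1 = b.a.((rec X. a.b.a.(X + X + (0 + X))) + (rec X. a.b.a.(X + X + (0 + X))) + (0 + (rec X. a.b.a.(X + X + (0 + X))))) has moves -b-> p2
  p2 = a.((rec X. a.b.a.(X + X + (0 + X))) + (rec X. a.b.a.(X + X + (0 + X))) + (0 + (rec X. a.b.a.(X + X + (0 + X))))) has moves -a-> p3
  p3 = (rec X. a.b.a.(X + X + (0 + X))) + (rec X. a.b.a.(X + X + (0 + X))) + (0 + (rec X. a.b.a.(X + X + (0 + X)))) has moves -a-> p1
Q's transition system — 4 states:
  q0 = rec X. a.b.a.(X + X + (0 + X)) has moves -a-> q1
  q1 = b.a.((rec X. a.b.a.(X + X + (0 + X))) + (rec X. a.b.a.(X + X + (0 + X))) + (0 + (rec X. a.b.a.(X + X + (0 + X))))) has moves -b-> q2
  q2 = a.((rec X. a.b.a.(X + X + (0 + X))) + (rec X. a.b.a.(X + X + (0 + X))) + (0 + (rec X. a.b.a.(X + X + (0 + X))))) has moves -a-> q3
  q3 = (rec X. a.b.a.(X + X + (0 + X))) + (rec X. a.b.a.(X + X + (0 + X))) + (0 + (rec X. a.b.a.(X + X + (0 + X)))) has moves -a-> q1
Bisimilarity quotient blocks:
  B0 = {p0, p3, q0, q3}
  B1 = {p1, q1}
  B2 = {p2, q2}
p0 ∈ B0, q0 ∈ B0 → same block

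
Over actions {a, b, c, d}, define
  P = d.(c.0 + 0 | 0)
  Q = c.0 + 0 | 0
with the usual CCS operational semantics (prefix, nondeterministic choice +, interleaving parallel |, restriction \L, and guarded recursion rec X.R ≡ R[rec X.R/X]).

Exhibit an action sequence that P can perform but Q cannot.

LTS(P): 3 reachable states
  s0 = d.(c.0 + 0 | 0) → --d--▸ s1
  s1 = c.0 + 0 | 0 → --c--▸ s2
  s2 = 0 → ·
LTS(Q): 2 reachable states
  t0 = c.0 + 0 | 0 → --c--▸ t1
  t1 = 0 → ·
Run σ = ⟨d⟩ on P: start {s0}
  [1] d ⇒ {s1}
  — P admits the full trace.
Run σ = ⟨d⟩ on Q: start {t0}
  [1] d ⇒ no successor for Q

d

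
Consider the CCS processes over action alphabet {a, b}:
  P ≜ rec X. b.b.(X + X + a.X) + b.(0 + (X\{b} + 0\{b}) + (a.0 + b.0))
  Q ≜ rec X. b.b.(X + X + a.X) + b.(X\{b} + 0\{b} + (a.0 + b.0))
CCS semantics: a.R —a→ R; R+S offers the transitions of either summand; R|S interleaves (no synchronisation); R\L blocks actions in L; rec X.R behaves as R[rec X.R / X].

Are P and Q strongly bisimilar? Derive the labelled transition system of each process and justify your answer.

P ~ Q

Reachable graph of P (5 states):
  p0 = rec X. b.b.(X + X + a.X) + b.(0 + (X\{b} + 0\{b}) + (a.0 + b.0)) ⊢ --b--▸ p1, --b--▸ p2
  p1 = 0 + ((rec X. b.b.(X + X + a.X) + b.(0 + (X\{b} + 0\{b}) + (a.0 + b.0)))\{b} + 0\{b}) + (a.0 + b.0) ⊢ --a--▸ p3, --b--▸ p3
  p2 = b.((rec X. b.b.(X + X + a.X) + b.(0 + (X\{b} + 0\{b}) + (a.0 + b.0))) + (rec X. b.b.(X + X + a.X) + b.(0 + (X\{b} + 0\{b}) + (a.0 + b.0))) + a.(rec X. b.b.(X + X + a.X) + b.(0 + (X\{b} + 0\{b}) + (a.0 + b.0)))) ⊢ --b--▸ p4
  p3 = 0 ⊢ stopped
  p4 = (rec X. b.b.(X + X + a.X) + b.(0 + (X\{b} + 0\{b}) + (a.0 + b.0))) + (rec X. b.b.(X + X + a.X) + b.(0 + (X\{b} + 0\{b}) + (a.0 + b.0))) + a.(rec X. b.b.(X + X + a.X) + b.(0 + (X\{b} + 0\{b}) + (a.0 + b.0))) ⊢ --a--▸ p0, --b--▸ p1, --b--▸ p2
Reachable graph of Q (5 states):
  q0 = rec X. b.b.(X + X + a.X) + b.(X\{b} + 0\{b} + (a.0 + b.0)) ⊢ --b--▸ q1, --b--▸ q2
  q1 = (rec X. b.b.(X + X + a.X) + b.(X\{b} + 0\{b} + (a.0 + b.0)))\{b} + 0\{b} + (a.0 + b.0) ⊢ --a--▸ q3, --b--▸ q3
  q2 = b.((rec X. b.b.(X + X + a.X) + b.(X\{b} + 0\{b} + (a.0 + b.0))) + (rec X. b.b.(X + X + a.X) + b.(X\{b} + 0\{b} + (a.0 + b.0))) + a.(rec X. b.b.(X + X + a.X) + b.(X\{b} + 0\{b} + (a.0 + b.0)))) ⊢ --b--▸ q4
  q3 = 0 ⊢ stopped
  q4 = (rec X. b.b.(X + X + a.X) + b.(X\{b} + 0\{b} + (a.0 + b.0))) + (rec X. b.b.(X + X + a.X) + b.(X\{b} + 0\{b} + (a.0 + b.0))) + a.(rec X. b.b.(X + X + a.X) + b.(X\{b} + 0\{b} + (a.0 + b.0))) ⊢ --a--▸ q0, --b--▸ q1, --b--▸ q2
Partition-refinement fixed point:
  B0 = {p0, q0}
  B1 = {p2, q2}
  B2 = {p4, q4}
  B3 = {p1, q1}
  B4 = {p3, q3}
p0 ∈ B0, q0 ∈ B0 → same block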